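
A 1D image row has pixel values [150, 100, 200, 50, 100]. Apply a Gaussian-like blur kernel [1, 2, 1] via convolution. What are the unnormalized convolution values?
Convolve image row [150, 100, 200, 50, 100] with kernel [1, 2, 1]: y[0] = 150×1 = 150; y[1] = 150×2 + 100×1 = 400; y[2] = 150×1 + 100×2 + 200×1 = 550; y[3] = 100×1 + 200×2 + 50×1 = 550; y[4] = 200×1 + 50×2 + 100×1 = 400; y[5] = 50×1 + 100×2 = 250; y[6] = 100×1 = 100 → [150, 400, 550, 550, 400, 250, 100]. Normalization factor = sum(kernel) = 4.

[150, 400, 550, 550, 400, 250, 100]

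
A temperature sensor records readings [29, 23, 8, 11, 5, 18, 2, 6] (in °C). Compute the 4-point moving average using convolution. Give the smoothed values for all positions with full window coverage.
4-point moving average kernel = [1, 1, 1, 1]. Apply in 'valid' mode (full window coverage): avg[0] = (29 + 23 + 8 + 11) / 4 = 17.75; avg[1] = (23 + 8 + 11 + 5) / 4 = 11.75; avg[2] = (8 + 11 + 5 + 18) / 4 = 10.5; avg[3] = (11 + 5 + 18 + 2) / 4 = 9.0; avg[4] = (5 + 18 + 2 + 6) / 4 = 7.75. Smoothed values: [17.75, 11.75, 10.5, 9.0, 7.75]

[17.75, 11.75, 10.5, 9.0, 7.75]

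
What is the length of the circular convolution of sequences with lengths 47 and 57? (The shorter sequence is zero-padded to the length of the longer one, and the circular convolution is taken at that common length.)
Circular convolution (zero-padding the shorter input) has length max(m, n) = max(47, 57) = 57

57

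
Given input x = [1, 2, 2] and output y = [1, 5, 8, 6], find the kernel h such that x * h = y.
Output length 4 = len(x) + len(h) - 1 ⇒ len(h) = 2. Solve h forward using h[k] = (y[k] - Σ_{i≥1} x[i]·h[k-i]) / x[0]: h[0] = y[0] / x[0] = 1 / 1 = 1; h[1] = (y[1] - 2×1) / x[0] = (5 - 2×1) / 1 = 3. So h = [1, 3]. Forward-check [1, 2, 2] * [1, 3]: y[0] = 1×1 = 1; y[1] = 1×3 + 2×1 = 5; y[2] = 2×3 + 2×1 = 8; y[3] = 2×3 = 6 → [1, 5, 8, 6] ✓

[1, 3]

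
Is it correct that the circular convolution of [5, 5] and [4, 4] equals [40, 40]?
Recompute circular convolution of [5, 5] and [4, 4]: y[0] = 5×4 + 5×4 = 40; y[1] = 5×4 + 5×4 = 40 → [40, 40]. Given [40, 40] matches, so answer: Yes

Yes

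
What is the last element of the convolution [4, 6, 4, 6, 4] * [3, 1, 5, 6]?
Use y[k] = Σ_i a[i]·b[k-i] at k=7. y[7] = 4×6 = 24

24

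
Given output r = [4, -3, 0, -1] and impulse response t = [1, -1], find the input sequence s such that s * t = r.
Deconvolve r=[4, -3, 0, -1] by t=[1, -1]. Since t[0]=1, solve forward: s[0] = r[0] / 1 = 4; s[1] = (r[1] - 4×-1) / 1 = 1; s[2] = (r[2] - 1×-1) / 1 = 1. So s = [4, 1, 1]. Check by forward convolution: r[0] = 4×1 = 4; r[1] = 4×-1 + 1×1 = -3; r[2] = 1×-1 + 1×1 = 0; r[3] = 1×-1 = -1

[4, 1, 1]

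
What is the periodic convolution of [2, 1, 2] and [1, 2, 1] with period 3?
Use y[k] = Σ_j a[j]·b[(k-j) mod 3]. y[0] = 2×1 + 1×1 + 2×2 = 7; y[1] = 2×2 + 1×1 + 2×1 = 7; y[2] = 2×1 + 1×2 + 2×1 = 6. Result: [7, 7, 6]

[7, 7, 6]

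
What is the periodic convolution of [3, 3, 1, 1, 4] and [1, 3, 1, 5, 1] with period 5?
Use y[k] = Σ_j a[j]·b[(k-j) mod 5]. y[0] = 3×1 + 3×1 + 1×5 + 1×1 + 4×3 = 24; y[1] = 3×3 + 3×1 + 1×1 + 1×5 + 4×1 = 22; y[2] = 3×1 + 3×3 + 1×1 + 1×1 + 4×5 = 34; y[3] = 3×5 + 3×1 + 1×3 + 1×1 + 4×1 = 26; y[4] = 3×1 + 3×5 + 1×1 + 1×3 + 4×1 = 26. Result: [24, 22, 34, 26, 26]

[24, 22, 34, 26, 26]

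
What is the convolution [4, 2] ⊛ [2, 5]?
y[0] = 4×2 = 8; y[1] = 4×5 + 2×2 = 24; y[2] = 2×5 = 10

[8, 24, 10]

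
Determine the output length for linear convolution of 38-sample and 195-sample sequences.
Linear/full convolution length: m + n - 1 = 38 + 195 - 1 = 232

232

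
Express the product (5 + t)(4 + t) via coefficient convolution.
Ascending coefficients: a = [5, 1], b = [4, 1]. c[0] = 5×4 = 20; c[1] = 5×1 + 1×4 = 9; c[2] = 1×1 = 1. Result coefficients: [20, 9, 1] → 20 + 9t + t^2

20 + 9t + t^2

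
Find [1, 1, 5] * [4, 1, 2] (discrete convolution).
y[0] = 1×4 = 4; y[1] = 1×1 + 1×4 = 5; y[2] = 1×2 + 1×1 + 5×4 = 23; y[3] = 1×2 + 5×1 = 7; y[4] = 5×2 = 10

[4, 5, 23, 7, 10]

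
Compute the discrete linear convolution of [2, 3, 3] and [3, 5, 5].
y[0] = 2×3 = 6; y[1] = 2×5 + 3×3 = 19; y[2] = 2×5 + 3×5 + 3×3 = 34; y[3] = 3×5 + 3×5 = 30; y[4] = 3×5 = 15

[6, 19, 34, 30, 15]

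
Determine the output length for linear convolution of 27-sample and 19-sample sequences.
Linear/full convolution length: m + n - 1 = 27 + 19 - 1 = 45

45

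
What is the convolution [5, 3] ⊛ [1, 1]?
y[0] = 5×1 = 5; y[1] = 5×1 + 3×1 = 8; y[2] = 3×1 = 3

[5, 8, 3]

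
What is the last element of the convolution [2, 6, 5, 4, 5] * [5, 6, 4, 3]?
Use y[k] = Σ_i a[i]·b[k-i] at k=7. y[7] = 5×3 = 15

15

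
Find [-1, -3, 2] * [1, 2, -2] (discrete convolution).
y[0] = -1×1 = -1; y[1] = -1×2 + -3×1 = -5; y[2] = -1×-2 + -3×2 + 2×1 = -2; y[3] = -3×-2 + 2×2 = 10; y[4] = 2×-2 = -4

[-1, -5, -2, 10, -4]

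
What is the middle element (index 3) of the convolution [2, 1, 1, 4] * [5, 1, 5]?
Use y[k] = Σ_i a[i]·b[k-i] at k=3. y[3] = 1×5 + 1×1 + 4×5 = 26

26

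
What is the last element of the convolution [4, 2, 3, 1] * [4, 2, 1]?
Use y[k] = Σ_i a[i]·b[k-i] at k=5. y[5] = 1×1 = 1

1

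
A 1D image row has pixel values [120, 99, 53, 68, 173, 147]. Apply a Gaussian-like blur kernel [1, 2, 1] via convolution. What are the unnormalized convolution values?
Convolve image row [120, 99, 53, 68, 173, 147] with kernel [1, 2, 1]: y[0] = 120×1 = 120; y[1] = 120×2 + 99×1 = 339; y[2] = 120×1 + 99×2 + 53×1 = 371; y[3] = 99×1 + 53×2 + 68×1 = 273; y[4] = 53×1 + 68×2 + 173×1 = 362; y[5] = 68×1 + 173×2 + 147×1 = 561; y[6] = 173×1 + 147×2 = 467; y[7] = 147×1 = 147 → [120, 339, 371, 273, 362, 561, 467, 147]. Normalization factor = sum(kernel) = 4.

[120, 339, 371, 273, 362, 561, 467, 147]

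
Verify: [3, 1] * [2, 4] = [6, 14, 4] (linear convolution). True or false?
Recompute linear convolution of [3, 1] and [2, 4]: y[0] = 3×2 = 6; y[1] = 3×4 + 1×2 = 14; y[2] = 1×4 = 4 → [6, 14, 4]. Given [6, 14, 4] matches, so answer: Yes

Yes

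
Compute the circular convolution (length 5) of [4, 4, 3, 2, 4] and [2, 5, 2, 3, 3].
Use y[k] = Σ_j a[j]·b[(k-j) mod 5]. y[0] = 4×2 + 4×3 + 3×3 + 2×2 + 4×5 = 53; y[1] = 4×5 + 4×2 + 3×3 + 2×3 + 4×2 = 51; y[2] = 4×2 + 4×5 + 3×2 + 2×3 + 4×3 = 52; y[3] = 4×3 + 4×2 + 3×5 + 2×2 + 4×3 = 51; y[4] = 4×3 + 4×3 + 3×2 + 2×5 + 4×2 = 48. Result: [53, 51, 52, 51, 48]

[53, 51, 52, 51, 48]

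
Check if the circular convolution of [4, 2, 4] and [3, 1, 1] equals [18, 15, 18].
Recompute circular convolution of [4, 2, 4] and [3, 1, 1]: y[0] = 4×3 + 2×1 + 4×1 = 18; y[1] = 4×1 + 2×3 + 4×1 = 14; y[2] = 4×1 + 2×1 + 4×3 = 18 → [18, 14, 18]. Compare to given [18, 15, 18]: they differ at index 1: given 15, correct 14, so answer: No

No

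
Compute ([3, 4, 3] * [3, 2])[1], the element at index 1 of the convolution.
Use y[k] = Σ_i a[i]·b[k-i] at k=1. y[1] = 3×2 + 4×3 = 18

18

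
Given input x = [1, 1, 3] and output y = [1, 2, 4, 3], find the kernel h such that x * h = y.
Output length 4 = len(x) + len(h) - 1 ⇒ len(h) = 2. Solve h forward using h[k] = (y[k] - Σ_{i≥1} x[i]·h[k-i]) / x[0]: h[0] = y[0] / x[0] = 1 / 1 = 1; h[1] = (y[1] - 1×1) / x[0] = (2 - 1×1) / 1 = 1. So h = [1, 1]. Forward-check [1, 1, 3] * [1, 1]: y[0] = 1×1 = 1; y[1] = 1×1 + 1×1 = 2; y[2] = 1×1 + 3×1 = 4; y[3] = 3×1 = 3 → [1, 2, 4, 3] ✓

[1, 1]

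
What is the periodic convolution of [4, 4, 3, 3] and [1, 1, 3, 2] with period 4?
Use y[k] = Σ_j a[j]·b[(k-j) mod 4]. y[0] = 4×1 + 4×2 + 3×3 + 3×1 = 24; y[1] = 4×1 + 4×1 + 3×2 + 3×3 = 23; y[2] = 4×3 + 4×1 + 3×1 + 3×2 = 25; y[3] = 4×2 + 4×3 + 3×1 + 3×1 = 26. Result: [24, 23, 25, 26]

[24, 23, 25, 26]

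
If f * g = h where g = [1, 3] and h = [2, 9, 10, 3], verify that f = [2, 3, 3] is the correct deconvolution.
Forward-compute [2, 3, 3] * [1, 3]: h[0] = 2×1 = 2; h[1] = 2×3 + 3×1 = 9; h[2] = 3×3 + 3×1 = 12; h[3] = 3×3 = 9 → [2, 9, 12, 9]. Does not match given h = [2, 9, 10, 3].

Not verified. [2, 3, 3] * [1, 3] = [2, 9, 12, 9], which differs from [2, 9, 10, 3] at index 2.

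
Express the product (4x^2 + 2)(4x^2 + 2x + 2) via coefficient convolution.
Ascending coefficients: a = [2, 0, 4], b = [2, 2, 4]. c[0] = 2×2 = 4; c[1] = 2×2 + 0×2 = 4; c[2] = 2×4 + 0×2 + 4×2 = 16; c[3] = 0×4 + 4×2 = 8; c[4] = 4×4 = 16. Result coefficients: [4, 4, 16, 8, 16] → 16x^4 + 8x^3 + 16x^2 + 4x + 4

16x^4 + 8x^3 + 16x^2 + 4x + 4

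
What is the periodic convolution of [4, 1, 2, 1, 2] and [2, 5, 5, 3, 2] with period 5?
Use y[k] = Σ_j x[j]·h[(k-j) mod 5]. y[0] = 4×2 + 1×2 + 2×3 + 1×5 + 2×5 = 31; y[1] = 4×5 + 1×2 + 2×2 + 1×3 + 2×5 = 39; y[2] = 4×5 + 1×5 + 2×2 + 1×2 + 2×3 = 37; y[3] = 4×3 + 1×5 + 2×5 + 1×2 + 2×2 = 33; y[4] = 4×2 + 1×3 + 2×5 + 1×5 + 2×2 = 30. Result: [31, 39, 37, 33, 30]

[31, 39, 37, 33, 30]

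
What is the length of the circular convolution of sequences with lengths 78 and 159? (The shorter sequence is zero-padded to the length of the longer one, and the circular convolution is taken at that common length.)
Circular convolution (zero-padding the shorter input) has length max(m, n) = max(78, 159) = 159

159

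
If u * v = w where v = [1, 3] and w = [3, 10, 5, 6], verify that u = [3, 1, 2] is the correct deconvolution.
Forward-compute [3, 1, 2] * [1, 3]: w[0] = 3×1 = 3; w[1] = 3×3 + 1×1 = 10; w[2] = 1×3 + 2×1 = 5; w[3] = 2×3 = 6 → [3, 10, 5, 6]. Matches given w = [3, 10, 5, 6], so verified.

Verified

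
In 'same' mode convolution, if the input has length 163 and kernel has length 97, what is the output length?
'Same' mode returns an output with the same length as the input: 163

163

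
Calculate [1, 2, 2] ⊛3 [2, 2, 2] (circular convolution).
Use y[k] = Σ_j s[j]·t[(k-j) mod 3]. y[0] = 1×2 + 2×2 + 2×2 = 10; y[1] = 1×2 + 2×2 + 2×2 = 10; y[2] = 1×2 + 2×2 + 2×2 = 10. Result: [10, 10, 10]

[10, 10, 10]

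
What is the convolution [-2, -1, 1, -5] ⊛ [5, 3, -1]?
y[0] = -2×5 = -10; y[1] = -2×3 + -1×5 = -11; y[2] = -2×-1 + -1×3 + 1×5 = 4; y[3] = -1×-1 + 1×3 + -5×5 = -21; y[4] = 1×-1 + -5×3 = -16; y[5] = -5×-1 = 5

[-10, -11, 4, -21, -16, 5]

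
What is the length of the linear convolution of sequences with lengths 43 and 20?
Linear/full convolution length: m + n - 1 = 43 + 20 - 1 = 62

62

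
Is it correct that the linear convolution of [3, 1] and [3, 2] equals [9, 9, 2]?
Recompute linear convolution of [3, 1] and [3, 2]: y[0] = 3×3 = 9; y[1] = 3×2 + 1×3 = 9; y[2] = 1×2 = 2 → [9, 9, 2]. Given [9, 9, 2] matches, so answer: Yes

Yes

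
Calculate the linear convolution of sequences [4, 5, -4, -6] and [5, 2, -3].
y[0] = 4×5 = 20; y[1] = 4×2 + 5×5 = 33; y[2] = 4×-3 + 5×2 + -4×5 = -22; y[3] = 5×-3 + -4×2 + -6×5 = -53; y[4] = -4×-3 + -6×2 = 0; y[5] = -6×-3 = 18

[20, 33, -22, -53, 0, 18]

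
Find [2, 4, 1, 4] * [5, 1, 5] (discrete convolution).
y[0] = 2×5 = 10; y[1] = 2×1 + 4×5 = 22; y[2] = 2×5 + 4×1 + 1×5 = 19; y[3] = 4×5 + 1×1 + 4×5 = 41; y[4] = 1×5 + 4×1 = 9; y[5] = 4×5 = 20

[10, 22, 19, 41, 9, 20]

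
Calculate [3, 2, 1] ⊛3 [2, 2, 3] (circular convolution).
Use y[k] = Σ_j u[j]·v[(k-j) mod 3]. y[0] = 3×2 + 2×3 + 1×2 = 14; y[1] = 3×2 + 2×2 + 1×3 = 13; y[2] = 3×3 + 2×2 + 1×2 = 15. Result: [14, 13, 15]

[14, 13, 15]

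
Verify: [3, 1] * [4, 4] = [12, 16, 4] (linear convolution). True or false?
Recompute linear convolution of [3, 1] and [4, 4]: y[0] = 3×4 = 12; y[1] = 3×4 + 1×4 = 16; y[2] = 1×4 = 4 → [12, 16, 4]. Given [12, 16, 4] matches, so answer: Yes

Yes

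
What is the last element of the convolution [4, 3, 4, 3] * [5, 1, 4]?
Use y[k] = Σ_i a[i]·b[k-i] at k=5. y[5] = 3×4 = 12

12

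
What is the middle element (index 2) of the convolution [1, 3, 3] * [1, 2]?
Use y[k] = Σ_i a[i]·b[k-i] at k=2. y[2] = 3×2 + 3×1 = 9

9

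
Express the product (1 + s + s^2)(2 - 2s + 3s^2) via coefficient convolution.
Ascending coefficients: a = [1, 1, 1], b = [2, -2, 3]. c[0] = 1×2 = 2; c[1] = 1×-2 + 1×2 = 0; c[2] = 1×3 + 1×-2 + 1×2 = 3; c[3] = 1×3 + 1×-2 = 1; c[4] = 1×3 = 3. Result coefficients: [2, 0, 3, 1, 3] → 2 + 3s^2 + s^3 + 3s^4

2 + 3s^2 + s^3 + 3s^4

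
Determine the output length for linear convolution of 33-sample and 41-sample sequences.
Linear/full convolution length: m + n - 1 = 33 + 41 - 1 = 73

73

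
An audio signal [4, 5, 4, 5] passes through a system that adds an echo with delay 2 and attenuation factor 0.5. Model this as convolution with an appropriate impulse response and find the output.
Direct-path + delayed-attenuated-path model → impulse response h = [1, 0, 0.5] (1 at lag 0, 0.5 at lag 2). Output y[n] = x[n] + 0.5·x[n - 2] (with x[n] = 0 outside 0..3): y[0] = 4 + 0.5×0 = 4; y[1] = 5 + 0.5×0 = 5; y[2] = 4 + 0.5×4 = 6.0; y[3] = 5 + 0.5×5 = 7.5; y[4] = 0 + 0.5×4 = 2.0; y[5] = 0 + 0.5×5 = 2.5. So y = [4, 5, 6.0, 7.5, 2.0, 2.5]

[4, 5, 6.0, 7.5, 2.0, 2.5]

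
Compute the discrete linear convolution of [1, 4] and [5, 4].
y[0] = 1×5 = 5; y[1] = 1×4 + 4×5 = 24; y[2] = 4×4 = 16

[5, 24, 16]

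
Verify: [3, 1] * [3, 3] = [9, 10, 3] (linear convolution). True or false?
Recompute linear convolution of [3, 1] and [3, 3]: y[0] = 3×3 = 9; y[1] = 3×3 + 1×3 = 12; y[2] = 1×3 = 3 → [9, 12, 3]. Compare to given [9, 10, 3]: they differ at index 1: given 10, correct 12, so answer: No

No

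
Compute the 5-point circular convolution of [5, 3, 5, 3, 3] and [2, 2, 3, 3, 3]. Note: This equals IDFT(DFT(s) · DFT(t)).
Either evaluate y[k] = Σ_j s[j]·t[(k-j) mod 5] directly, or use IDFT(DFT(s) · DFT(t)). y[0] = 5×2 + 3×3 + 5×3 + 3×3 + 3×2 = 49; y[1] = 5×2 + 3×2 + 5×3 + 3×3 + 3×3 = 49; y[2] = 5×3 + 3×2 + 5×2 + 3×3 + 3×3 = 49; y[3] = 5×3 + 3×3 + 5×2 + 3×2 + 3×3 = 49; y[4] = 5×3 + 3×3 + 5×3 + 3×2 + 3×2 = 51. Result: [49, 49, 49, 49, 51]

[49, 49, 49, 49, 51]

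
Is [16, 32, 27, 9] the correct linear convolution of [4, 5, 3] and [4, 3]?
Recompute linear convolution of [4, 5, 3] and [4, 3]: y[0] = 4×4 = 16; y[1] = 4×3 + 5×4 = 32; y[2] = 5×3 + 3×4 = 27; y[3] = 3×3 = 9 → [16, 32, 27, 9]. Given [16, 32, 27, 9] matches, so answer: Yes

Yes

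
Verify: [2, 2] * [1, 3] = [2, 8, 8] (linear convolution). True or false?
Recompute linear convolution of [2, 2] and [1, 3]: y[0] = 2×1 = 2; y[1] = 2×3 + 2×1 = 8; y[2] = 2×3 = 6 → [2, 8, 6]. Compare to given [2, 8, 8]: they differ at index 2: given 8, correct 6, so answer: No

No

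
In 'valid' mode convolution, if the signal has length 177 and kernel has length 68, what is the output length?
'Valid' mode counts only positions where the kernel fully overlaps the signal: m - n + 1 = 177 - 68 + 1 = 110

110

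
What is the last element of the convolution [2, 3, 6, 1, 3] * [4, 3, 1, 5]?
Use y[k] = Σ_i a[i]·b[k-i] at k=7. y[7] = 3×5 = 15

15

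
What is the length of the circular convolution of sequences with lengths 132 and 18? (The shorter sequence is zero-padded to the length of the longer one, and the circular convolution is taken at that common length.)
Circular convolution (zero-padding the shorter input) has length max(m, n) = max(132, 18) = 132

132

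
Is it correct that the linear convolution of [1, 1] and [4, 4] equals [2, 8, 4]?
Recompute linear convolution of [1, 1] and [4, 4]: y[0] = 1×4 = 4; y[1] = 1×4 + 1×4 = 8; y[2] = 1×4 = 4 → [4, 8, 4]. Compare to given [2, 8, 4]: they differ at index 0: given 2, correct 4, so answer: No

No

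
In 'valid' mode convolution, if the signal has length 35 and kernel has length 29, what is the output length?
'Valid' mode counts only positions where the kernel fully overlaps the signal: m - n + 1 = 35 - 29 + 1 = 7

7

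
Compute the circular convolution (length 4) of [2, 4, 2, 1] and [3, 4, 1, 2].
Use y[k] = Σ_j u[j]·v[(k-j) mod 4]. y[0] = 2×3 + 4×2 + 2×1 + 1×4 = 20; y[1] = 2×4 + 4×3 + 2×2 + 1×1 = 25; y[2] = 2×1 + 4×4 + 2×3 + 1×2 = 26; y[3] = 2×2 + 4×1 + 2×4 + 1×3 = 19. Result: [20, 25, 26, 19]

[20, 25, 26, 19]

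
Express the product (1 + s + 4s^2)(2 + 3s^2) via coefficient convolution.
Ascending coefficients: a = [1, 1, 4], b = [2, 0, 3]. c[0] = 1×2 = 2; c[1] = 1×0 + 1×2 = 2; c[2] = 1×3 + 1×0 + 4×2 = 11; c[3] = 1×3 + 4×0 = 3; c[4] = 4×3 = 12. Result coefficients: [2, 2, 11, 3, 12] → 2 + 2s + 11s^2 + 3s^3 + 12s^4

2 + 2s + 11s^2 + 3s^3 + 12s^4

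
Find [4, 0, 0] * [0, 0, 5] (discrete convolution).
y[0] = 4×0 = 0; y[1] = 4×0 + 0×0 = 0; y[2] = 4×5 + 0×0 + 0×0 = 20; y[3] = 0×5 + 0×0 = 0; y[4] = 0×5 = 0

[0, 0, 20, 0, 0]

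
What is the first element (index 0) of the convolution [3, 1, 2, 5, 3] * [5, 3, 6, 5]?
Use y[k] = Σ_i a[i]·b[k-i] at k=0. y[0] = 3×5 = 15

15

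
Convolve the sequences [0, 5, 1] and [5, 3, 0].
y[0] = 0×5 = 0; y[1] = 0×3 + 5×5 = 25; y[2] = 0×0 + 5×3 + 1×5 = 20; y[3] = 5×0 + 1×3 = 3; y[4] = 1×0 = 0

[0, 25, 20, 3, 0]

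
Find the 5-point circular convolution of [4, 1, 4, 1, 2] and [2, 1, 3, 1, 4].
Use y[k] = Σ_j x[j]·h[(k-j) mod 5]. y[0] = 4×2 + 1×4 + 4×1 + 1×3 + 2×1 = 21; y[1] = 4×1 + 1×2 + 4×4 + 1×1 + 2×3 = 29; y[2] = 4×3 + 1×1 + 4×2 + 1×4 + 2×1 = 27; y[3] = 4×1 + 1×3 + 4×1 + 1×2 + 2×4 = 21; y[4] = 4×4 + 1×1 + 4×3 + 1×1 + 2×2 = 34. Result: [21, 29, 27, 21, 34]

[21, 29, 27, 21, 34]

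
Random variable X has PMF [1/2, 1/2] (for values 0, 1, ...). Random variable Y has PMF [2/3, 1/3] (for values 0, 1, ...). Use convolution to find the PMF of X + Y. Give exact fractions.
P(X+Y=k) = Σ_i P(X=i)·P(Y=k-i) — a convolution of [1/2, 1/2] and [2/3, 1/3]. P(X+Y=0) = (1/2)×(2/3) = 1/3; P(X+Y=1) = (1/2)×(1/3) + (1/2)×(2/3) = 1/6 + 1/3 = 1/2; P(X+Y=2) = (1/2)×(1/3) = 1/6. PMF: [1/3, 1/2, 1/6] (sums to 1 ✓)

[1/3, 1/2, 1/6]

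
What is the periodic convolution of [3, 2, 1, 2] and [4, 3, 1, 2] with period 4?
Use y[k] = Σ_j u[j]·v[(k-j) mod 4]. y[0] = 3×4 + 2×2 + 1×1 + 2×3 = 23; y[1] = 3×3 + 2×4 + 1×2 + 2×1 = 21; y[2] = 3×1 + 2×3 + 1×4 + 2×2 = 17; y[3] = 3×2 + 2×1 + 1×3 + 2×4 = 19. Result: [23, 21, 17, 19]

[23, 21, 17, 19]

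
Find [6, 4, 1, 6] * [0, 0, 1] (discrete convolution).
y[0] = 6×0 = 0; y[1] = 6×0 + 4×0 = 0; y[2] = 6×1 + 4×0 + 1×0 = 6; y[3] = 4×1 + 1×0 + 6×0 = 4; y[4] = 1×1 + 6×0 = 1; y[5] = 6×1 = 6

[0, 0, 6, 4, 1, 6]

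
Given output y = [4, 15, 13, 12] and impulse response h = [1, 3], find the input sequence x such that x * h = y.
Deconvolve y=[4, 15, 13, 12] by h=[1, 3]. Since h[0]=1, solve forward: x[0] = y[0] / 1 = 4; x[1] = (y[1] - 4×3) / 1 = 3; x[2] = (y[2] - 3×3) / 1 = 4. So x = [4, 3, 4]. Check by forward convolution: y[0] = 4×1 = 4; y[1] = 4×3 + 3×1 = 15; y[2] = 3×3 + 4×1 = 13; y[3] = 4×3 = 12

[4, 3, 4]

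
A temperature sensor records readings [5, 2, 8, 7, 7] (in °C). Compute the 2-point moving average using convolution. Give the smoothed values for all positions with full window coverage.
2-point moving average kernel = [1, 1]. Apply in 'valid' mode (full window coverage): avg[0] = (5 + 2) / 2 = 3.5; avg[1] = (2 + 8) / 2 = 5.0; avg[2] = (8 + 7) / 2 = 7.5; avg[3] = (7 + 7) / 2 = 7.0. Smoothed values: [3.5, 5.0, 7.5, 7.0]

[3.5, 5.0, 7.5, 7.0]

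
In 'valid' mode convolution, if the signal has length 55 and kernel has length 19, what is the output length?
'Valid' mode counts only positions where the kernel fully overlaps the signal: m - n + 1 = 55 - 19 + 1 = 37

37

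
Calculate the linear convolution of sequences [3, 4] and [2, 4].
y[0] = 3×2 = 6; y[1] = 3×4 + 4×2 = 20; y[2] = 4×4 = 16

[6, 20, 16]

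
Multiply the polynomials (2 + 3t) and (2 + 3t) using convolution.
Ascending coefficients: a = [2, 3], b = [2, 3]. c[0] = 2×2 = 4; c[1] = 2×3 + 3×2 = 12; c[2] = 3×3 = 9. Result coefficients: [4, 12, 9] → 4 + 12t + 9t^2

4 + 12t + 9t^2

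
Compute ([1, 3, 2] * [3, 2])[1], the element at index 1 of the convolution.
Use y[k] = Σ_i a[i]·b[k-i] at k=1. y[1] = 1×2 + 3×3 = 11

11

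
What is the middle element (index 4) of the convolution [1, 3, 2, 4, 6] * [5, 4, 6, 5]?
Use y[k] = Σ_i a[i]·b[k-i] at k=4. y[4] = 3×5 + 2×6 + 4×4 + 6×5 = 73

73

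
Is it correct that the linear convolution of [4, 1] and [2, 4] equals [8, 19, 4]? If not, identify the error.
Recompute linear convolution of [4, 1] and [2, 4]: y[0] = 4×2 = 8; y[1] = 4×4 + 1×2 = 18; y[2] = 1×4 = 4 → [8, 18, 4]. Compare to given [8, 19, 4]: they differ at index 1: given 19, correct 18, so answer: No

No. Error at index 1: given 19, correct 18.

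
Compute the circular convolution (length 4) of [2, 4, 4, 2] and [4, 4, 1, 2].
Use y[k] = Σ_j f[j]·g[(k-j) mod 4]. y[0] = 2×4 + 4×2 + 4×1 + 2×4 = 28; y[1] = 2×4 + 4×4 + 4×2 + 2×1 = 34; y[2] = 2×1 + 4×4 + 4×4 + 2×2 = 38; y[3] = 2×2 + 4×1 + 4×4 + 2×4 = 32. Result: [28, 34, 38, 32]

[28, 34, 38, 32]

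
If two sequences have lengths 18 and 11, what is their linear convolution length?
Linear/full convolution length: m + n - 1 = 18 + 11 - 1 = 28

28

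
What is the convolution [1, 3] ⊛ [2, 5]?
y[0] = 1×2 = 2; y[1] = 1×5 + 3×2 = 11; y[2] = 3×5 = 15

[2, 11, 15]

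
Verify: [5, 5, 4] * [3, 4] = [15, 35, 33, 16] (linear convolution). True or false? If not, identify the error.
Recompute linear convolution of [5, 5, 4] and [3, 4]: y[0] = 5×3 = 15; y[1] = 5×4 + 5×3 = 35; y[2] = 5×4 + 4×3 = 32; y[3] = 4×4 = 16 → [15, 35, 32, 16]. Compare to given [15, 35, 33, 16]: they differ at index 2: given 33, correct 32, so answer: No

No. Error at index 2: given 33, correct 32.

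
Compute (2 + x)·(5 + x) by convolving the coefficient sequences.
Ascending coefficients: a = [2, 1], b = [5, 1]. c[0] = 2×5 = 10; c[1] = 2×1 + 1×5 = 7; c[2] = 1×1 = 1. Result coefficients: [10, 7, 1] → 10 + 7x + x^2

10 + 7x + x^2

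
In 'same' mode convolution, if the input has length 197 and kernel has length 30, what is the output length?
'Same' mode returns an output with the same length as the input: 197

197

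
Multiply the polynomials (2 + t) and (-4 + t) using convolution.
Ascending coefficients: a = [2, 1], b = [-4, 1]. c[0] = 2×-4 = -8; c[1] = 2×1 + 1×-4 = -2; c[2] = 1×1 = 1. Result coefficients: [-8, -2, 1] → -8 - 2t + t^2

-8 - 2t + t^2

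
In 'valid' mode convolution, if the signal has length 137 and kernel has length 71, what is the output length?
'Valid' mode counts only positions where the kernel fully overlaps the signal: m - n + 1 = 137 - 71 + 1 = 67

67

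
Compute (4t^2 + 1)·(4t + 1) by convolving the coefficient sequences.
Ascending coefficients: a = [1, 0, 4], b = [1, 4]. c[0] = 1×1 = 1; c[1] = 1×4 + 0×1 = 4; c[2] = 0×4 + 4×1 = 4; c[3] = 4×4 = 16. Result coefficients: [1, 4, 4, 16] → 16t^3 + 4t^2 + 4t + 1

16t^3 + 4t^2 + 4t + 1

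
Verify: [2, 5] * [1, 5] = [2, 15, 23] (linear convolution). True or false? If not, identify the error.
Recompute linear convolution of [2, 5] and [1, 5]: y[0] = 2×1 = 2; y[1] = 2×5 + 5×1 = 15; y[2] = 5×5 = 25 → [2, 15, 25]. Compare to given [2, 15, 23]: they differ at index 2: given 23, correct 25, so answer: No

No. Error at index 2: given 23, correct 25.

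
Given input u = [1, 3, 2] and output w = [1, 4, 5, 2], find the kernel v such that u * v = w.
Output length 4 = len(u) + len(v) - 1 ⇒ len(v) = 2. Solve v forward using v[k] = (w[k] - Σ_{i≥1} u[i]·v[k-i]) / u[0]: v[0] = w[0] / u[0] = 1 / 1 = 1; v[1] = (w[1] - 3×1) / u[0] = (4 - 3×1) / 1 = 1. So v = [1, 1]. Forward-check [1, 3, 2] * [1, 1]: w[0] = 1×1 = 1; w[1] = 1×1 + 3×1 = 4; w[2] = 3×1 + 2×1 = 5; w[3] = 2×1 = 2 → [1, 4, 5, 2] ✓

[1, 1]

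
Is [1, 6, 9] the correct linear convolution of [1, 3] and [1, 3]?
Recompute linear convolution of [1, 3] and [1, 3]: y[0] = 1×1 = 1; y[1] = 1×3 + 3×1 = 6; y[2] = 3×3 = 9 → [1, 6, 9]. Given [1, 6, 9] matches, so answer: Yes

Yes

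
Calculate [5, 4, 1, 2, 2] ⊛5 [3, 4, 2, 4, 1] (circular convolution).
Use y[k] = Σ_j x[j]·h[(k-j) mod 5]. y[0] = 5×3 + 4×1 + 1×4 + 2×2 + 2×4 = 35; y[1] = 5×4 + 4×3 + 1×1 + 2×4 + 2×2 = 45; y[2] = 5×2 + 4×4 + 1×3 + 2×1 + 2×4 = 39; y[3] = 5×4 + 4×2 + 1×4 + 2×3 + 2×1 = 40; y[4] = 5×1 + 4×4 + 1×2 + 2×4 + 2×3 = 37. Result: [35, 45, 39, 40, 37]

[35, 45, 39, 40, 37]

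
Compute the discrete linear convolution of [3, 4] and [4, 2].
y[0] = 3×4 = 12; y[1] = 3×2 + 4×4 = 22; y[2] = 4×2 = 8

[12, 22, 8]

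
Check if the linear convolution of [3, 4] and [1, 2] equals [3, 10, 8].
Recompute linear convolution of [3, 4] and [1, 2]: y[0] = 3×1 = 3; y[1] = 3×2 + 4×1 = 10; y[2] = 4×2 = 8 → [3, 10, 8]. Given [3, 10, 8] matches, so answer: Yes

Yes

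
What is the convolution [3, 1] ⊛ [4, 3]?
y[0] = 3×4 = 12; y[1] = 3×3 + 1×4 = 13; y[2] = 1×3 = 3

[12, 13, 3]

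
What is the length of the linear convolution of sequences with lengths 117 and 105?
Linear/full convolution length: m + n - 1 = 117 + 105 - 1 = 221

221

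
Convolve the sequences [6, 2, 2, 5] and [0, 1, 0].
y[0] = 6×0 = 0; y[1] = 6×1 + 2×0 = 6; y[2] = 6×0 + 2×1 + 2×0 = 2; y[3] = 2×0 + 2×1 + 5×0 = 2; y[4] = 2×0 + 5×1 = 5; y[5] = 5×0 = 0

[0, 6, 2, 2, 5, 0]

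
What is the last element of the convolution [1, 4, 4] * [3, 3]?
Use y[k] = Σ_i a[i]·b[k-i] at k=3. y[3] = 4×3 = 12

12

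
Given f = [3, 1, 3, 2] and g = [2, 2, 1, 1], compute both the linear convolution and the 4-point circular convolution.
Linear: y_lin[0] = 3×2 = 6; y_lin[1] = 3×2 + 1×2 = 8; y_lin[2] = 3×1 + 1×2 + 3×2 = 11; y_lin[3] = 3×1 + 1×1 + 3×2 + 2×2 = 14; y_lin[4] = 1×1 + 3×1 + 2×2 = 8; y_lin[5] = 3×1 + 2×1 = 5; y_lin[6] = 2×1 = 2 → [6, 8, 11, 14, 8, 5, 2]. Circular (length 4): y[0] = 3×2 + 1×1 + 3×1 + 2×2 = 14; y[1] = 3×2 + 1×2 + 3×1 + 2×1 = 13; y[2] = 3×1 + 1×2 + 3×2 + 2×1 = 13; y[3] = 3×1 + 1×1 + 3×2 + 2×2 = 14 → [14, 13, 13, 14]

Linear: [6, 8, 11, 14, 8, 5, 2], Circular: [14, 13, 13, 14]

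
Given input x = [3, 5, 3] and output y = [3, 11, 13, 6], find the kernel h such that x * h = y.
Output length 4 = len(x) + len(h) - 1 ⇒ len(h) = 2. Solve h forward using h[k] = (y[k] - Σ_{i≥1} x[i]·h[k-i]) / x[0]: h[0] = y[0] / x[0] = 3 / 3 = 1; h[1] = (y[1] - 5×1) / x[0] = (11 - 5×1) / 3 = 2. So h = [1, 2]. Forward-check [3, 5, 3] * [1, 2]: y[0] = 3×1 = 3; y[1] = 3×2 + 5×1 = 11; y[2] = 5×2 + 3×1 = 13; y[3] = 3×2 = 6 → [3, 11, 13, 6] ✓

[1, 2]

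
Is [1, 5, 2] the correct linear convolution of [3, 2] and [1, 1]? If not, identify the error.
Recompute linear convolution of [3, 2] and [1, 1]: y[0] = 3×1 = 3; y[1] = 3×1 + 2×1 = 5; y[2] = 2×1 = 2 → [3, 5, 2]. Compare to given [1, 5, 2]: they differ at index 0: given 1, correct 3, so answer: No

No. Error at index 0: given 1, correct 3.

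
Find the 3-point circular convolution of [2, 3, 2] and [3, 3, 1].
Use y[k] = Σ_j x[j]·h[(k-j) mod 3]. y[0] = 2×3 + 3×1 + 2×3 = 15; y[1] = 2×3 + 3×3 + 2×1 = 17; y[2] = 2×1 + 3×3 + 2×3 = 17. Result: [15, 17, 17]

[15, 17, 17]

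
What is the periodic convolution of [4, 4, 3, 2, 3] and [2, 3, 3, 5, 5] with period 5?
Use y[k] = Σ_j a[j]·b[(k-j) mod 5]. y[0] = 4×2 + 4×5 + 3×5 + 2×3 + 3×3 = 58; y[1] = 4×3 + 4×2 + 3×5 + 2×5 + 3×3 = 54; y[2] = 4×3 + 4×3 + 3×2 + 2×5 + 3×5 = 55; y[3] = 4×5 + 4×3 + 3×3 + 2×2 + 3×5 = 60; y[4] = 4×5 + 4×5 + 3×3 + 2×3 + 3×2 = 61. Result: [58, 54, 55, 60, 61]

[58, 54, 55, 60, 61]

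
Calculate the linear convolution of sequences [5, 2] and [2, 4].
y[0] = 5×2 = 10; y[1] = 5×4 + 2×2 = 24; y[2] = 2×4 = 8

[10, 24, 8]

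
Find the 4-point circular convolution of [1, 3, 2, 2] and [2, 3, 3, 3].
Use y[k] = Σ_j a[j]·b[(k-j) mod 4]. y[0] = 1×2 + 3×3 + 2×3 + 2×3 = 23; y[1] = 1×3 + 3×2 + 2×3 + 2×3 = 21; y[2] = 1×3 + 3×3 + 2×2 + 2×3 = 22; y[3] = 1×3 + 3×3 + 2×3 + 2×2 = 22. Result: [23, 21, 22, 22]

[23, 21, 22, 22]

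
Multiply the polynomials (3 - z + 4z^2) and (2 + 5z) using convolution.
Ascending coefficients: a = [3, -1, 4], b = [2, 5]. c[0] = 3×2 = 6; c[1] = 3×5 + -1×2 = 13; c[2] = -1×5 + 4×2 = 3; c[3] = 4×5 = 20. Result coefficients: [6, 13, 3, 20] → 6 + 13z + 3z^2 + 20z^3

6 + 13z + 3z^2 + 20z^3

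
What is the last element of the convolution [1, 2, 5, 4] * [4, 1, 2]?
Use y[k] = Σ_i a[i]·b[k-i] at k=5. y[5] = 4×2 = 8

8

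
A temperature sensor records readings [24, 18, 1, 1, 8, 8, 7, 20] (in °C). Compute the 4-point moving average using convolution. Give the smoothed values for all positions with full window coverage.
4-point moving average kernel = [1, 1, 1, 1]. Apply in 'valid' mode (full window coverage): avg[0] = (24 + 18 + 1 + 1) / 4 = 11.0; avg[1] = (18 + 1 + 1 + 8) / 4 = 7.0; avg[2] = (1 + 1 + 8 + 8) / 4 = 4.5; avg[3] = (1 + 8 + 8 + 7) / 4 = 6.0; avg[4] = (8 + 8 + 7 + 20) / 4 = 10.75. Smoothed values: [11.0, 7.0, 4.5, 6.0, 10.75]

[11.0, 7.0, 4.5, 6.0, 10.75]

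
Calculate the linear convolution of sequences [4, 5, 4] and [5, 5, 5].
y[0] = 4×5 = 20; y[1] = 4×5 + 5×5 = 45; y[2] = 4×5 + 5×5 + 4×5 = 65; y[3] = 5×5 + 4×5 = 45; y[4] = 4×5 = 20

[20, 45, 65, 45, 20]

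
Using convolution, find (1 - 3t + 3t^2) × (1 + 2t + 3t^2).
Ascending coefficients: a = [1, -3, 3], b = [1, 2, 3]. c[0] = 1×1 = 1; c[1] = 1×2 + -3×1 = -1; c[2] = 1×3 + -3×2 + 3×1 = 0; c[3] = -3×3 + 3×2 = -3; c[4] = 3×3 = 9. Result coefficients: [1, -1, 0, -3, 9] → 1 - t - 3t^3 + 9t^4

1 - t - 3t^3 + 9t^4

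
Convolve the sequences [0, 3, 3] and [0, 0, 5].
y[0] = 0×0 = 0; y[1] = 0×0 + 3×0 = 0; y[2] = 0×5 + 3×0 + 3×0 = 0; y[3] = 3×5 + 3×0 = 15; y[4] = 3×5 = 15

[0, 0, 0, 15, 15]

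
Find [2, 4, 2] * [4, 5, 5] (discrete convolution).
y[0] = 2×4 = 8; y[1] = 2×5 + 4×4 = 26; y[2] = 2×5 + 4×5 + 2×4 = 38; y[3] = 4×5 + 2×5 = 30; y[4] = 2×5 = 10

[8, 26, 38, 30, 10]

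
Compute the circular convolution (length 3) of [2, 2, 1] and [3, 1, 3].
Use y[k] = Σ_j s[j]·t[(k-j) mod 3]. y[0] = 2×3 + 2×3 + 1×1 = 13; y[1] = 2×1 + 2×3 + 1×3 = 11; y[2] = 2×3 + 2×1 + 1×3 = 11. Result: [13, 11, 11]

[13, 11, 11]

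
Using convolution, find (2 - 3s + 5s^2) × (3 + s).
Ascending coefficients: a = [2, -3, 5], b = [3, 1]. c[0] = 2×3 = 6; c[1] = 2×1 + -3×3 = -7; c[2] = -3×1 + 5×3 = 12; c[3] = 5×1 = 5. Result coefficients: [6, -7, 12, 5] → 6 - 7s + 12s^2 + 5s^3

6 - 7s + 12s^2 + 5s^3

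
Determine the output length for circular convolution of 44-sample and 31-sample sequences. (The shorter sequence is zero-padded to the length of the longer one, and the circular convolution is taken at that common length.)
Circular convolution (zero-padding the shorter input) has length max(m, n) = max(44, 31) = 44

44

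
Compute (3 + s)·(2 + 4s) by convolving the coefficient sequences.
Ascending coefficients: a = [3, 1], b = [2, 4]. c[0] = 3×2 = 6; c[1] = 3×4 + 1×2 = 14; c[2] = 1×4 = 4. Result coefficients: [6, 14, 4] → 6 + 14s + 4s^2

6 + 14s + 4s^2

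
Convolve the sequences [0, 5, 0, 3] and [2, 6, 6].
y[0] = 0×2 = 0; y[1] = 0×6 + 5×2 = 10; y[2] = 0×6 + 5×6 + 0×2 = 30; y[3] = 5×6 + 0×6 + 3×2 = 36; y[4] = 0×6 + 3×6 = 18; y[5] = 3×6 = 18

[0, 10, 30, 36, 18, 18]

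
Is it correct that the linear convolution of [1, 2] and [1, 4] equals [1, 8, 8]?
Recompute linear convolution of [1, 2] and [1, 4]: y[0] = 1×1 = 1; y[1] = 1×4 + 2×1 = 6; y[2] = 2×4 = 8 → [1, 6, 8]. Compare to given [1, 8, 8]: they differ at index 1: given 8, correct 6, so answer: No

No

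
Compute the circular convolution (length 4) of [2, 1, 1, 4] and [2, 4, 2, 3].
Use y[k] = Σ_j x[j]·h[(k-j) mod 4]. y[0] = 2×2 + 1×3 + 1×2 + 4×4 = 25; y[1] = 2×4 + 1×2 + 1×3 + 4×2 = 21; y[2] = 2×2 + 1×4 + 1×2 + 4×3 = 22; y[3] = 2×3 + 1×2 + 1×4 + 4×2 = 20. Result: [25, 21, 22, 20]

[25, 21, 22, 20]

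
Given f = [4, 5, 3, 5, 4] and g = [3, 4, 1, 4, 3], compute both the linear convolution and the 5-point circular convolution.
Linear: y_lin[0] = 4×3 = 12; y_lin[1] = 4×4 + 5×3 = 31; y_lin[2] = 4×1 + 5×4 + 3×3 = 33; y_lin[3] = 4×4 + 5×1 + 3×4 + 5×3 = 48; y_lin[4] = 4×3 + 5×4 + 3×1 + 5×4 + 4×3 = 67; y_lin[5] = 5×3 + 3×4 + 5×1 + 4×4 = 48; y_lin[6] = 3×3 + 5×4 + 4×1 = 33; y_lin[7] = 5×3 + 4×4 = 31; y_lin[8] = 4×3 = 12 → [12, 31, 33, 48, 67, 48, 33, 31, 12]. Circular (length 5): y[0] = 4×3 + 5×3 + 3×4 + 5×1 + 4×4 = 60; y[1] = 4×4 + 5×3 + 3×3 + 5×4 + 4×1 = 64; y[2] = 4×1 + 5×4 + 3×3 + 5×3 + 4×4 = 64; y[3] = 4×4 + 5×1 + 3×4 + 5×3 + 4×3 = 60; y[4] = 4×3 + 5×4 + 3×1 + 5×4 + 4×3 = 67 → [60, 64, 64, 60, 67]

Linear: [12, 31, 33, 48, 67, 48, 33, 31, 12], Circular: [60, 64, 64, 60, 67]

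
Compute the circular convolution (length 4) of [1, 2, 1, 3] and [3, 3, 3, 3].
Use y[k] = Σ_j f[j]·g[(k-j) mod 4]. y[0] = 1×3 + 2×3 + 1×3 + 3×3 = 21; y[1] = 1×3 + 2×3 + 1×3 + 3×3 = 21; y[2] = 1×3 + 2×3 + 1×3 + 3×3 = 21; y[3] = 1×3 + 2×3 + 1×3 + 3×3 = 21. Result: [21, 21, 21, 21]

[21, 21, 21, 21]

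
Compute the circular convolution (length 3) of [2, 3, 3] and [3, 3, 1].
Use y[k] = Σ_j u[j]·v[(k-j) mod 3]. y[0] = 2×3 + 3×1 + 3×3 = 18; y[1] = 2×3 + 3×3 + 3×1 = 18; y[2] = 2×1 + 3×3 + 3×3 = 20. Result: [18, 18, 20]

[18, 18, 20]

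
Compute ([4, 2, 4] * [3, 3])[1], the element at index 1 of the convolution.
Use y[k] = Σ_i a[i]·b[k-i] at k=1. y[1] = 4×3 + 2×3 = 18

18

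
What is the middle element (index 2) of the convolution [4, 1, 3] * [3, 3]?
Use y[k] = Σ_i a[i]·b[k-i] at k=2. y[2] = 1×3 + 3×3 = 12

12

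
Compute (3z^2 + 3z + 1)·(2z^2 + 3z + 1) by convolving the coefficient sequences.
Ascending coefficients: a = [1, 3, 3], b = [1, 3, 2]. c[0] = 1×1 = 1; c[1] = 1×3 + 3×1 = 6; c[2] = 1×2 + 3×3 + 3×1 = 14; c[3] = 3×2 + 3×3 = 15; c[4] = 3×2 = 6. Result coefficients: [1, 6, 14, 15, 6] → 6z^4 + 15z^3 + 14z^2 + 6z + 1

6z^4 + 15z^3 + 14z^2 + 6z + 1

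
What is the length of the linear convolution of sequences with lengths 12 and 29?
Linear/full convolution length: m + n - 1 = 12 + 29 - 1 = 40

40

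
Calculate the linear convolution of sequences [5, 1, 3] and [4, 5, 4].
y[0] = 5×4 = 20; y[1] = 5×5 + 1×4 = 29; y[2] = 5×4 + 1×5 + 3×4 = 37; y[3] = 1×4 + 3×5 = 19; y[4] = 3×4 = 12

[20, 29, 37, 19, 12]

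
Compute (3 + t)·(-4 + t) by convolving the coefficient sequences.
Ascending coefficients: a = [3, 1], b = [-4, 1]. c[0] = 3×-4 = -12; c[1] = 3×1 + 1×-4 = -1; c[2] = 1×1 = 1. Result coefficients: [-12, -1, 1] → -12 - t + t^2

-12 - t + t^2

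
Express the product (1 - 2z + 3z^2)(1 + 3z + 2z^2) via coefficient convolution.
Ascending coefficients: a = [1, -2, 3], b = [1, 3, 2]. c[0] = 1×1 = 1; c[1] = 1×3 + -2×1 = 1; c[2] = 1×2 + -2×3 + 3×1 = -1; c[3] = -2×2 + 3×3 = 5; c[4] = 3×2 = 6. Result coefficients: [1, 1, -1, 5, 6] → 1 + z - z^2 + 5z^3 + 6z^4

1 + z - z^2 + 5z^3 + 6z^4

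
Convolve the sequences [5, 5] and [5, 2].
y[0] = 5×5 = 25; y[1] = 5×2 + 5×5 = 35; y[2] = 5×2 = 10

[25, 35, 10]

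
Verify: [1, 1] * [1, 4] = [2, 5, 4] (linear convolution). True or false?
Recompute linear convolution of [1, 1] and [1, 4]: y[0] = 1×1 = 1; y[1] = 1×4 + 1×1 = 5; y[2] = 1×4 = 4 → [1, 5, 4]. Compare to given [2, 5, 4]: they differ at index 0: given 2, correct 1, so answer: No

No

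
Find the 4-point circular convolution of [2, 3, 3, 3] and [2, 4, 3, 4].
Use y[k] = Σ_j s[j]·t[(k-j) mod 4]. y[0] = 2×2 + 3×4 + 3×3 + 3×4 = 37; y[1] = 2×4 + 3×2 + 3×4 + 3×3 = 35; y[2] = 2×3 + 3×4 + 3×2 + 3×4 = 36; y[3] = 2×4 + 3×3 + 3×4 + 3×2 = 35. Result: [37, 35, 36, 35]

[37, 35, 36, 35]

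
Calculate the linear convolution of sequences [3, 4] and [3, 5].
y[0] = 3×3 = 9; y[1] = 3×5 + 4×3 = 27; y[2] = 4×5 = 20

[9, 27, 20]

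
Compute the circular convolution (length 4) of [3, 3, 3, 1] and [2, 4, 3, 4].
Use y[k] = Σ_j s[j]·t[(k-j) mod 4]. y[0] = 3×2 + 3×4 + 3×3 + 1×4 = 31; y[1] = 3×4 + 3×2 + 3×4 + 1×3 = 33; y[2] = 3×3 + 3×4 + 3×2 + 1×4 = 31; y[3] = 3×4 + 3×3 + 3×4 + 1×2 = 35. Result: [31, 33, 31, 35]

[31, 33, 31, 35]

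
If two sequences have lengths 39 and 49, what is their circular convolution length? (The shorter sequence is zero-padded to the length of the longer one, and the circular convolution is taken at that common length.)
Circular convolution (zero-padding the shorter input) has length max(m, n) = max(39, 49) = 49

49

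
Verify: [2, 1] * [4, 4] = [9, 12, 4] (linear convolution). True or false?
Recompute linear convolution of [2, 1] and [4, 4]: y[0] = 2×4 = 8; y[1] = 2×4 + 1×4 = 12; y[2] = 1×4 = 4 → [8, 12, 4]. Compare to given [9, 12, 4]: they differ at index 0: given 9, correct 8, so answer: No

No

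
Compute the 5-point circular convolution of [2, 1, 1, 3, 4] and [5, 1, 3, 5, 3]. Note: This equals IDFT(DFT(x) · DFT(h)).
Either evaluate y[k] = Σ_j x[j]·h[(k-j) mod 5] directly, or use IDFT(DFT(x) · DFT(h)). y[0] = 2×5 + 1×3 + 1×5 + 3×3 + 4×1 = 31; y[1] = 2×1 + 1×5 + 1×3 + 3×5 + 4×3 = 37; y[2] = 2×3 + 1×1 + 1×5 + 3×3 + 4×5 = 41; y[3] = 2×5 + 1×3 + 1×1 + 3×5 + 4×3 = 41; y[4] = 2×3 + 1×5 + 1×3 + 3×1 + 4×5 = 37. Result: [31, 37, 41, 41, 37]

[31, 37, 41, 41, 37]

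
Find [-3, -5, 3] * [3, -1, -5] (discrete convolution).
y[0] = -3×3 = -9; y[1] = -3×-1 + -5×3 = -12; y[2] = -3×-5 + -5×-1 + 3×3 = 29; y[3] = -5×-5 + 3×-1 = 22; y[4] = 3×-5 = -15

[-9, -12, 29, 22, -15]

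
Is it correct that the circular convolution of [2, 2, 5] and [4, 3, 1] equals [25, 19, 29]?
Recompute circular convolution of [2, 2, 5] and [4, 3, 1]: y[0] = 2×4 + 2×1 + 5×3 = 25; y[1] = 2×3 + 2×4 + 5×1 = 19; y[2] = 2×1 + 2×3 + 5×4 = 28 → [25, 19, 28]. Compare to given [25, 19, 29]: they differ at index 2: given 29, correct 28, so answer: No

No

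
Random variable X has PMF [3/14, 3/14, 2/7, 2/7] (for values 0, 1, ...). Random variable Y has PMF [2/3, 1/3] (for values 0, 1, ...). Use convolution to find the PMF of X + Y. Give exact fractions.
P(X+Y=k) = Σ_i P(X=i)·P(Y=k-i) — a convolution of [3/14, 3/14, 2/7, 2/7] and [2/3, 1/3]. P(X+Y=0) = (3/14)×(2/3) = 1/7; P(X+Y=1) = (3/14)×(1/3) + (3/14)×(2/3) = 1/14 + 1/7 = 3/14; P(X+Y=2) = (3/14)×(1/3) + (2/7)×(2/3) = 1/14 + 4/21 = 11/42; P(X+Y=3) = (2/7)×(1/3) + (2/7)×(2/3) = 2/21 + 4/21 = 2/7; P(X+Y=4) = (2/7)×(1/3) = 2/21. PMF: [1/7, 3/14, 11/42, 2/7, 2/21] (sums to 1 ✓)

[1/7, 3/14, 11/42, 2/7, 2/21]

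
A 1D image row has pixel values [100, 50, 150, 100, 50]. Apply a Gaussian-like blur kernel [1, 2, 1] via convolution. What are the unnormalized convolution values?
Convolve image row [100, 50, 150, 100, 50] with kernel [1, 2, 1]: y[0] = 100×1 = 100; y[1] = 100×2 + 50×1 = 250; y[2] = 100×1 + 50×2 + 150×1 = 350; y[3] = 50×1 + 150×2 + 100×1 = 450; y[4] = 150×1 + 100×2 + 50×1 = 400; y[5] = 100×1 + 50×2 = 200; y[6] = 50×1 = 50 → [100, 250, 350, 450, 400, 200, 50]. Normalization factor = sum(kernel) = 4.

[100, 250, 350, 450, 400, 200, 50]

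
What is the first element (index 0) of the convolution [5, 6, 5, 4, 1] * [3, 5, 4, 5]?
Use y[k] = Σ_i a[i]·b[k-i] at k=0. y[0] = 5×3 = 15

15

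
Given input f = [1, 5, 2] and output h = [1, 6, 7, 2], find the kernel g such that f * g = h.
Output length 4 = len(f) + len(g) - 1 ⇒ len(g) = 2. Solve g forward using g[k] = (h[k] - Σ_{i≥1} f[i]·g[k-i]) / f[0]: g[0] = h[0] / f[0] = 1 / 1 = 1; g[1] = (h[1] - 5×1) / f[0] = (6 - 5×1) / 1 = 1. So g = [1, 1]. Forward-check [1, 5, 2] * [1, 1]: h[0] = 1×1 = 1; h[1] = 1×1 + 5×1 = 6; h[2] = 5×1 + 2×1 = 7; h[3] = 2×1 = 2 → [1, 6, 7, 2] ✓

[1, 1]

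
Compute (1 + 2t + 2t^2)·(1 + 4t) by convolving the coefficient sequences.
Ascending coefficients: a = [1, 2, 2], b = [1, 4]. c[0] = 1×1 = 1; c[1] = 1×4 + 2×1 = 6; c[2] = 2×4 + 2×1 = 10; c[3] = 2×4 = 8. Result coefficients: [1, 6, 10, 8] → 1 + 6t + 10t^2 + 8t^3

1 + 6t + 10t^2 + 8t^3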